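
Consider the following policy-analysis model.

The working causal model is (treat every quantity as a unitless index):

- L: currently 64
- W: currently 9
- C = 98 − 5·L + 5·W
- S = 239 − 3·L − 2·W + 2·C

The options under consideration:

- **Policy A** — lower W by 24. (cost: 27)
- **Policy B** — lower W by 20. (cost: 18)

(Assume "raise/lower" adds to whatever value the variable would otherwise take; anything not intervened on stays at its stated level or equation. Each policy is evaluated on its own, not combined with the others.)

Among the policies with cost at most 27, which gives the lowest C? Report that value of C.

-297

Policy A (W − 24):
  L = 64
  W = 9 − 24 = -15
  C = 98 − 5·64 + 5·(-15) = -297
Policy B (W − 20):
  L = 64
  W = 9 − 20 = -11
  C = 98 − 5·64 + 5·(-11) = -277
Comparing — Policy A: C=-297, Policy B: C=-277. Lowest is -297 (Policy A).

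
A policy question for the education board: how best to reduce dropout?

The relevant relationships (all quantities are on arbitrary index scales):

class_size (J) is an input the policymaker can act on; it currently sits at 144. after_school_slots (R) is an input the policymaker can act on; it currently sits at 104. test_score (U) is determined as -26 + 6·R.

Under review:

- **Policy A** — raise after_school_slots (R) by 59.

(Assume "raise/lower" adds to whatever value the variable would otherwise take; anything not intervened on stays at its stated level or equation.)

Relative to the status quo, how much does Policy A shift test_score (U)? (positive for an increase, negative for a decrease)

Baseline:
  R = 104
  U = -26 + 6·104 = 598
Policy A (R + 59):
  R = 104 + 59 = 163
  U = -26 + 6·163 = 952
Change in U: 952 − 598 = 354

354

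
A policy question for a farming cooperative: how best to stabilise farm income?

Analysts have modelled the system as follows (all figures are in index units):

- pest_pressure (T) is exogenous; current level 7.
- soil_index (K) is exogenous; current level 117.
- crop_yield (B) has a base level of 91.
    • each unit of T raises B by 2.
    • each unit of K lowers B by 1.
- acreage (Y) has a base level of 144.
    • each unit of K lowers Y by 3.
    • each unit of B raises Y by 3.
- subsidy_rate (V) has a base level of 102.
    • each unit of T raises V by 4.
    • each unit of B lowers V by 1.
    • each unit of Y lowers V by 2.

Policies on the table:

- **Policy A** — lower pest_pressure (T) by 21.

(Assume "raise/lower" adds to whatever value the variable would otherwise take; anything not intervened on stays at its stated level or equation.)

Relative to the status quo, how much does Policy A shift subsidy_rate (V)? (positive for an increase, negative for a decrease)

Baseline:
  T = 7
  K = 117
  B = 91 + 2·7 − 117 = -12
  Y = 144 − 3·117 + 3·(-12) = -243
  V = 102 + 4·7 − (-12) − 2·(-243) = 628
Policy A (T − 21):
  T = 7 − 21 = -14
  K = 117
  B = 91 + 2·(-14) − 117 = -54
  Y = 144 − 3·117 + 3·(-54) = -369
  V = 102 + 4·(-14) − (-54) − 2·(-369) = 838
Change in V: 838 − 628 = 210

210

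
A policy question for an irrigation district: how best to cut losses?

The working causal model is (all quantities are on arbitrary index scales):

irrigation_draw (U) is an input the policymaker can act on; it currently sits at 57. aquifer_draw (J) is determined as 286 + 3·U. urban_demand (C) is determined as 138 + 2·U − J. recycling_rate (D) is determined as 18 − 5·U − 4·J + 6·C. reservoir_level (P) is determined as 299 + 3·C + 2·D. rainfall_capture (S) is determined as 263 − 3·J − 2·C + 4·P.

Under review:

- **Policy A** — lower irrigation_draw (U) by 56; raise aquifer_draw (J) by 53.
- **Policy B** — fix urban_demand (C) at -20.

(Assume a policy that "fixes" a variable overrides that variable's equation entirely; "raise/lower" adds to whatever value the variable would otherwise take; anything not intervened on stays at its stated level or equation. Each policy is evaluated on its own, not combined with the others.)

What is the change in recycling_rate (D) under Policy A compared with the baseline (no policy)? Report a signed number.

758

Baseline:
  U = 57
  J = 286 + 3·57 = 457
  C = 138 + 2·57 − 457 = -205
  D = 18 − 5·57 − 4·457 + 6·(-205) = -3325
Policy A (U − 56, J + 53):
  U = 57 − 56 = 1
  J = 286 + 3·1 (+53 from intervention) = 342
  C = 138 + 2·1 − 342 = -202
  D = 18 − 5·1 − 4·342 + 6·(-202) = -2567
Change in D: -2567 − (-3325) = 758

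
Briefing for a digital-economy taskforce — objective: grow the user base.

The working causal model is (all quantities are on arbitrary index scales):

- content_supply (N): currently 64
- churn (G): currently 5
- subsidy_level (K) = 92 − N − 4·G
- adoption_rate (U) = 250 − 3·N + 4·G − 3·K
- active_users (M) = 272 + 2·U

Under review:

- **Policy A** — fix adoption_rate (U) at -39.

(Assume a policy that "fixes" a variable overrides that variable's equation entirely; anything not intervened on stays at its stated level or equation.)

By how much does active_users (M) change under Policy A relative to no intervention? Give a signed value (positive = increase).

-186

Baseline:
  N = 64
  G = 5
  K = 92 − 64 − 4·5 = 8
  U = 250 − 3·64 + 4·5 − 3·8 = 54
  M = 272 + 2·54 = 380
Policy A (U := -39):
  N = 64
  G = 5
  K = 92 − 64 − 4·5 = 8
  U = -39
  M = 272 + 2·(-39) = 194
Change in M: 194 − 380 = -186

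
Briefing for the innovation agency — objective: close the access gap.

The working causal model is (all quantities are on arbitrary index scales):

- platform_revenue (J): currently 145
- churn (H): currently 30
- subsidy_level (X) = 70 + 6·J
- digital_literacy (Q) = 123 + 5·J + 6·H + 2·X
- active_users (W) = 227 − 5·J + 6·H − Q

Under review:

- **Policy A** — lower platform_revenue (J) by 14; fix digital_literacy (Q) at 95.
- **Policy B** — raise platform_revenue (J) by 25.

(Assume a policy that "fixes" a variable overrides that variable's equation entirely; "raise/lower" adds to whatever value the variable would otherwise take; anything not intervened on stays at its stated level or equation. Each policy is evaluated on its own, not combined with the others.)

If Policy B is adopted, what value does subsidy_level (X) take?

Policy B (J + 25):
  J = 145 + 25 = 170
  X = 70 + 6·170 = 1090

1090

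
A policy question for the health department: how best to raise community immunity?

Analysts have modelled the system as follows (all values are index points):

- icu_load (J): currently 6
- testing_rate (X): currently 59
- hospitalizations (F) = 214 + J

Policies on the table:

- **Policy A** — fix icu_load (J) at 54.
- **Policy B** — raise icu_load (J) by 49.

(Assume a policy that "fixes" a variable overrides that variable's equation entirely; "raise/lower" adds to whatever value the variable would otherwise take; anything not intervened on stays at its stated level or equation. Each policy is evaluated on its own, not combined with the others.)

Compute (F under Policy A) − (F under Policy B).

Policy A (J := 54):
  J = 54
  F = 214 + 54 = 268
Policy B (J + 49):
  J = 6 + 49 = 55
  F = 214 + 55 = 269
F: 268 − 269 = -1

-1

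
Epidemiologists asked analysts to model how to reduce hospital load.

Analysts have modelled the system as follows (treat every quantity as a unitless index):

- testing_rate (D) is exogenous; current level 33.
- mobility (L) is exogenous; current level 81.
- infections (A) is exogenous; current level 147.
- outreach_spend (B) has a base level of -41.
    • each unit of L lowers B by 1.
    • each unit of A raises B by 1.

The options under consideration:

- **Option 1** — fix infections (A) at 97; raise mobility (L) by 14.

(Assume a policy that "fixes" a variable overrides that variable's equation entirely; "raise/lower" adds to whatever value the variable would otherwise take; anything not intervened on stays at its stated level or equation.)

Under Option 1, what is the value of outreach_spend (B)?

-39

Option 1 (A := 97, L + 14):
  L = 81 + 14 = 95
  A = 97
  B = -41 − 95 + 97 = -39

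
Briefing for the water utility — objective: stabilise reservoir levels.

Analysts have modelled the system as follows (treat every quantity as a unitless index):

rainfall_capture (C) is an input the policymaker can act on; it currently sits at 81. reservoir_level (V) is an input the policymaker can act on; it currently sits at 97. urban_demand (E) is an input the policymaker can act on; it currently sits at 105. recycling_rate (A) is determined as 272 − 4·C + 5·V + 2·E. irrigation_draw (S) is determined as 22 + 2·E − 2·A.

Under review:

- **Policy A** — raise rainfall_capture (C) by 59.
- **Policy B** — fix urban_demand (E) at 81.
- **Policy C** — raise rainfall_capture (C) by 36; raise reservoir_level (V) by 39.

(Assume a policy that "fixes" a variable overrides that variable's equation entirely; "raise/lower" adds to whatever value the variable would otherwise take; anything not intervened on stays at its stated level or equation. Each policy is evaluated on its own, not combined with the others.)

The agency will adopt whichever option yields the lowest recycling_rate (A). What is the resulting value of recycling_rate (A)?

Policy A (C + 59):
  C = 81 + 59 = 140
  V = 97
  E = 105
  A = 272 − 4·140 + 5·97 + 2·105 = 407
Policy B (E := 81):
  C = 81
  V = 97
  E = 81
  A = 272 − 4·81 + 5·97 + 2·81 = 595
Policy C (C + 36, V + 39):
  C = 81 + 36 = 117
  V = 97 + 39 = 136
  E = 105
  A = 272 − 4·117 + 5·136 + 2·105 = 694
Comparing — Policy A: A=407, Policy B: A=595, Policy C: A=694. Lowest is 407 (Policy A).

407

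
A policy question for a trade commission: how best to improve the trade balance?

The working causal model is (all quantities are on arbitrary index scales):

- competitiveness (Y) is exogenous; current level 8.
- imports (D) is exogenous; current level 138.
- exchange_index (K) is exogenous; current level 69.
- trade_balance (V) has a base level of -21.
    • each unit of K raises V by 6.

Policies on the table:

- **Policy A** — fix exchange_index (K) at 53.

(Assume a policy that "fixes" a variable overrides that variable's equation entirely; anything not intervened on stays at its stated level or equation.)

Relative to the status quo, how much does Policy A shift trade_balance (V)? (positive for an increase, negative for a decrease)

Baseline:
  K = 69
  V = -21 + 6·69 = 393
Policy A (K := 53):
  K = 53
  V = -21 + 6·53 = 297
Change in V: 297 − 393 = -96

-96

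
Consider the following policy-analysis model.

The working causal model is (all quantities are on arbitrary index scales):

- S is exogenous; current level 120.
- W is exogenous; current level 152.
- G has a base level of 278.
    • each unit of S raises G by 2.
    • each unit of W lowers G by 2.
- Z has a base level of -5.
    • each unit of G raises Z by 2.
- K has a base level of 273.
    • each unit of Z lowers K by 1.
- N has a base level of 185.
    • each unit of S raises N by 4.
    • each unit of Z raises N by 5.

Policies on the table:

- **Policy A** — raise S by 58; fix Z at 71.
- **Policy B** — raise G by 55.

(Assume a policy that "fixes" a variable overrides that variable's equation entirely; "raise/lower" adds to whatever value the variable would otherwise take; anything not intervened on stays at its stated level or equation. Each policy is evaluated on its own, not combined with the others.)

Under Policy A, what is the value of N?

1252

Policy A (S + 58, Z := 71):
  S = 120 + 58 = 178
  W = 152
  G = 278 + 2·178 − 2·152 = 330
  Z = 71
  N = 185 + 4·178 + 5·71 = 1252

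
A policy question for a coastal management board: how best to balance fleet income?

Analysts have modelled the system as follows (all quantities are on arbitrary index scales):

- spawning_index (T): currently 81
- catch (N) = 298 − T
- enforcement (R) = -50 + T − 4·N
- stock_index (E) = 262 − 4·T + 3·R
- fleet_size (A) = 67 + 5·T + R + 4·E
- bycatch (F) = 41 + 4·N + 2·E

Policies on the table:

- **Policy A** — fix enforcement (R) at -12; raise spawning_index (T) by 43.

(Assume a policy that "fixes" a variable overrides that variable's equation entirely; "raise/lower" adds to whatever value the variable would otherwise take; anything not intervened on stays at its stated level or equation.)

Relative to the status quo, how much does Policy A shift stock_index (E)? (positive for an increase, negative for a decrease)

Baseline:
  T = 81
  N = 298 − 81 = 217
  R = -50 + 81 − 4·217 = -837
  E = 262 − 4·81 + 3·(-837) = -2573
Policy A (R := -12, T + 43):
  T = 81 + 43 = 124
  N = 298 − 124 = 174
  R = -12
  E = 262 − 4·124 + 3·(-12) = -270
Change in E: -270 − (-2573) = 2303

2303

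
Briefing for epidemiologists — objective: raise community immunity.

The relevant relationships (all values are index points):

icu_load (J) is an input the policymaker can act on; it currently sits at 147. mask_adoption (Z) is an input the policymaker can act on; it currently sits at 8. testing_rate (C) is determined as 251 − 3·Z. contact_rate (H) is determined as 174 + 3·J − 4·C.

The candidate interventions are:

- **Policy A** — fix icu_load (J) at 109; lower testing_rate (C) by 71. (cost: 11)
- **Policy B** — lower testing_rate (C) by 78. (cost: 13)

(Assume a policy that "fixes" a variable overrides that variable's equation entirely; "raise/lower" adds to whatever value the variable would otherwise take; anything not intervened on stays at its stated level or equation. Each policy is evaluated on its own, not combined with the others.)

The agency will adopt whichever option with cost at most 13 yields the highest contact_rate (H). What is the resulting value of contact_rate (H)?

19

Policy A (J := 109, C − 71):
  J = 109
  Z = 8
  C = 251 − 3·8 (−71 from intervention) = 156
  H = 174 + 3·109 − 4·156 = -123
Policy B (C − 78):
  J = 147
  Z = 8
  C = 251 − 3·8 (−78 from intervention) = 149
  H = 174 + 3·147 − 4·149 = 19
Comparing — Policy A: H=-123, Policy B: H=19. Highest is 19 (Policy B).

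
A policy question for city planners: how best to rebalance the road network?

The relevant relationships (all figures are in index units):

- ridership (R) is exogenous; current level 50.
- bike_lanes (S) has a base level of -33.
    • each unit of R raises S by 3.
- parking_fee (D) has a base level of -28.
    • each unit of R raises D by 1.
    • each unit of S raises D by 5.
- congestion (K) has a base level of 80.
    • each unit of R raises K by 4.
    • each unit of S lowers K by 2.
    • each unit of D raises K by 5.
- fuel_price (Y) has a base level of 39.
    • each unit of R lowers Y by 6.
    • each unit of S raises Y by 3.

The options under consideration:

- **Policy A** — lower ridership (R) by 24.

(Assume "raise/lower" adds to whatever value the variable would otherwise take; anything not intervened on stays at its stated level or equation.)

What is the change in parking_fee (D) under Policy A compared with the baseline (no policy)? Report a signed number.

Baseline:
  R = 50
  S = -33 + 3·50 = 117
  D = -28 + 50 + 5·117 = 607
Policy A (R − 24):
  R = 50 − 24 = 26
  S = -33 + 3·26 = 45
  D = -28 + 26 + 5·45 = 223
Change in D: 223 − 607 = -384

-384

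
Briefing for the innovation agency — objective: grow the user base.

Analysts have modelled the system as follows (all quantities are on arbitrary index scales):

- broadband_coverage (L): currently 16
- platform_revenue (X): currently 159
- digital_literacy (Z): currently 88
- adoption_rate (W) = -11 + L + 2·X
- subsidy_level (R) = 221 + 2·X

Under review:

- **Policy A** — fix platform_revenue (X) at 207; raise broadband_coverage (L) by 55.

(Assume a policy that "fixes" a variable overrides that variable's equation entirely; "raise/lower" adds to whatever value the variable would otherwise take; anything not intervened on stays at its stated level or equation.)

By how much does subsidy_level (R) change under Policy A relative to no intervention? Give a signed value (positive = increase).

96

Baseline:
  X = 159
  R = 221 + 2·159 = 539
Policy A (X := 207, L + 55):
  X = 207
  R = 221 + 2·207 = 635
Change in R: 635 − 539 = 96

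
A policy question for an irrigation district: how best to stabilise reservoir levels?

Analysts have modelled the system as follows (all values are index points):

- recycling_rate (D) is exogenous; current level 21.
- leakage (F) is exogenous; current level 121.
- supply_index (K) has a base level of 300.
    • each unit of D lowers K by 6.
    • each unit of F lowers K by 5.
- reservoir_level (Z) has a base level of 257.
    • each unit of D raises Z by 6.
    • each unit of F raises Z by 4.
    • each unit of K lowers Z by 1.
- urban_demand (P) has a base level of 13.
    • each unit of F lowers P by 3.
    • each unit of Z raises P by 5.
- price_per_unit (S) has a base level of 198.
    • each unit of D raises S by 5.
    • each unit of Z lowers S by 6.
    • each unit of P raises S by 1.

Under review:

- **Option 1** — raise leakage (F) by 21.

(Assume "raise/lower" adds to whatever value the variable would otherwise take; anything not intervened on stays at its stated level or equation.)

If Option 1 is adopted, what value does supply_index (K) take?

-536

Option 1 (F + 21):
  D = 21
  F = 121 + 21 = 142
  K = 300 − 6·21 − 5·142 = -536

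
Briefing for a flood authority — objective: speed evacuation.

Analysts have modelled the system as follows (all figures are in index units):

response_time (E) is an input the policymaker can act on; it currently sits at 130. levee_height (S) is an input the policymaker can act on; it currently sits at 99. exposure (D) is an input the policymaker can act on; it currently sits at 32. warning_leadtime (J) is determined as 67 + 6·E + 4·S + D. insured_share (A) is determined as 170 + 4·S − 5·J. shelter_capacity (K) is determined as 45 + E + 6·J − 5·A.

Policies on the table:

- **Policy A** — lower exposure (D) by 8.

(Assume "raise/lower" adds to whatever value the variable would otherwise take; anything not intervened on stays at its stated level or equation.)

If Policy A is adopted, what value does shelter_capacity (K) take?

Policy A (D − 8):
  E = 130
  S = 99
  D = 32 − 8 = 24
  J = 67 + 6·130 + 4·99 + 24 = 1267
  A = 170 + 4·99 − 5·1267 = -5769
  K = 45 + 130 + 6·1267 − 5·(-5769) = 36622

36622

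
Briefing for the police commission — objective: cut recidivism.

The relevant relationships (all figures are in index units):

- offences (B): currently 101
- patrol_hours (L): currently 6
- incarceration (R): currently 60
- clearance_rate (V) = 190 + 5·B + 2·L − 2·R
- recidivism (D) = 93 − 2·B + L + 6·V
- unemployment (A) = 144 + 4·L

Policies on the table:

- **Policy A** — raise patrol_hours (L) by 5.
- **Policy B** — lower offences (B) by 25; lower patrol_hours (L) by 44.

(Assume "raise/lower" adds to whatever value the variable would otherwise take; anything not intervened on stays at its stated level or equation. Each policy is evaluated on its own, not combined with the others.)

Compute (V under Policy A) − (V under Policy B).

223

Policy A (L + 5):
  B = 101
  L = 6 + 5 = 11
  R = 60
  V = 190 + 5·101 + 2·11 − 2·60 = 597
Policy B (B − 25, L − 44):
  B = 101 − 25 = 76
  L = 6 − 44 = -38
  R = 60
  V = 190 + 5·76 + 2·(-38) − 2·60 = 374
V: 597 − 374 = 223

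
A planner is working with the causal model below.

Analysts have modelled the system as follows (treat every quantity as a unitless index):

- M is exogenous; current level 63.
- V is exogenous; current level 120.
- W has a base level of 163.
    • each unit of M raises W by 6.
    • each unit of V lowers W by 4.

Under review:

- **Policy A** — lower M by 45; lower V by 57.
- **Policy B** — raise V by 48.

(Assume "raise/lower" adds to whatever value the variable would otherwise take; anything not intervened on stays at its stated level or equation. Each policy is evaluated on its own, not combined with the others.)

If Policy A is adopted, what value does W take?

Policy A (M − 45, V − 57):
  M = 63 − 45 = 18
  V = 120 − 57 = 63
  W = 163 + 6·18 − 4·63 = 19

19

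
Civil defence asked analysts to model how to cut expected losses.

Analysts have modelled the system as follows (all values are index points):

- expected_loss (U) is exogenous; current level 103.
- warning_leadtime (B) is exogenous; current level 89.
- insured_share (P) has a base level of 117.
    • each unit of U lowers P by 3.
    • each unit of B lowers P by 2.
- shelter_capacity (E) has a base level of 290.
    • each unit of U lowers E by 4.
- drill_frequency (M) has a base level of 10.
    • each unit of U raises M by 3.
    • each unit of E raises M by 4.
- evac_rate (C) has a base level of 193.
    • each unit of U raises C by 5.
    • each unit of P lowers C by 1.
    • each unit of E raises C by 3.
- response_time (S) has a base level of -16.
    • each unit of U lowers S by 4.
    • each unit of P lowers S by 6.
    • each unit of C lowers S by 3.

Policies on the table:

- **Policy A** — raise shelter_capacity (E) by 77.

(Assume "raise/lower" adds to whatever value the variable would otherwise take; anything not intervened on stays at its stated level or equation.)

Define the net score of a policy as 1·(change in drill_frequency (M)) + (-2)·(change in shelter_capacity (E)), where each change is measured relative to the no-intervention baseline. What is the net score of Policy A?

154

Baseline:
  U = 103
  E = 290 − 4·103 = -122
  M = 10 + 3·103 + 4·(-122) = -169
Policy A (E + 77):
  U = 103
  E = 290 − 4·103 (+77 from intervention) = -45
  M = 10 + 3·103 + 4·(-45) = 139
ΔM = 139 − (-169) = 308; ΔE = -45 − (-122) = 77
Score = 1·308 + (-2)·77 = 154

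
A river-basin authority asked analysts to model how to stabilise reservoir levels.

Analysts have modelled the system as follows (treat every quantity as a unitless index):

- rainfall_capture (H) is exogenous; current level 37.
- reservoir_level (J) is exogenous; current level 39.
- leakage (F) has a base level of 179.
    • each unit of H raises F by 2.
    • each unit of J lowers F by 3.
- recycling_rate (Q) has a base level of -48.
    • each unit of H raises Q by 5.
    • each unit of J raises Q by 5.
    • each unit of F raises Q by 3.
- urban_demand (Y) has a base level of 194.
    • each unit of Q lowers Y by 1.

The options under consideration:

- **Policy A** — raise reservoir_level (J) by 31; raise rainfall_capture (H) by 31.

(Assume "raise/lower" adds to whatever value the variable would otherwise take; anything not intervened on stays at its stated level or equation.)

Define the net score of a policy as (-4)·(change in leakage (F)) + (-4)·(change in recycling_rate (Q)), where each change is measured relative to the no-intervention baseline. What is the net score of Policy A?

Baseline:
  H = 37
  J = 39
  F = 179 + 2·37 − 3·39 = 136
  Q = -48 + 5·37 + 5·39 + 3·136 = 740
Policy A (J + 31, H + 31):
  H = 37 + 31 = 68
  J = 39 + 31 = 70
  F = 179 + 2·68 − 3·70 = 105
  Q = -48 + 5·68 + 5·70 + 3·105 = 957
ΔF = 105 − 136 = -31; ΔQ = 957 − 740 = 217
Score = (-4)·(-31) + (-4)·217 = -744

-744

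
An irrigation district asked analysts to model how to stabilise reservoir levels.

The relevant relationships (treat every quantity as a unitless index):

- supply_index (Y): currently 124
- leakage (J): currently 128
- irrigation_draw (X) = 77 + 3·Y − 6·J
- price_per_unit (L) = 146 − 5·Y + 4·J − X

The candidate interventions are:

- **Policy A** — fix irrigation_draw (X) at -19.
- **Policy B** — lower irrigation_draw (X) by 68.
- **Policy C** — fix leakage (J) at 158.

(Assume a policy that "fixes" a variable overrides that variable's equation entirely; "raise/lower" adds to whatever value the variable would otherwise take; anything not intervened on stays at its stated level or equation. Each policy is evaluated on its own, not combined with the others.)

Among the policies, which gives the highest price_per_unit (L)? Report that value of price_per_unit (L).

Policy A (X := -19):
  Y = 124
  J = 128
  X = -19
  L = 146 − 5·124 + 4·128 − (-19) = 57
Policy B (X − 68):
  Y = 124
  J = 128
  X = 77 + 3·124 − 6·128 (−68 from intervention) = -387
  L = 146 − 5·124 + 4·128 − (-387) = 425
Policy C (J := 158):
  Y = 124
  J = 158
  X = 77 + 3·124 − 6·158 = -499
  L = 146 − 5·124 + 4·158 − (-499) = 657
Comparing — Policy A: L=57, Policy B: L=425, Policy C: L=657. Highest is 657 (Policy C).

657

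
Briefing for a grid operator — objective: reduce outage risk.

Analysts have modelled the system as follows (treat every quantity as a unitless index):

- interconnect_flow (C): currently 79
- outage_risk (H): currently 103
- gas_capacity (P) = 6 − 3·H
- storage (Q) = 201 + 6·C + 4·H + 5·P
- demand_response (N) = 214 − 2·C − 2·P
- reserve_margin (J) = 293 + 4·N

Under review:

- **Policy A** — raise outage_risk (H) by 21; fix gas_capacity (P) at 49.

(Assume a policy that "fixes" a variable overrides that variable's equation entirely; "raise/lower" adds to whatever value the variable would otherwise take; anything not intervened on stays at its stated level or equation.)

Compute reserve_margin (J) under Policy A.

Policy A (H + 21, P := 49):
  C = 79
  H = 103 + 21 = 124
  P = 49
  N = 214 − 2·79 − 2·49 = -42
  J = 293 + 4·(-42) = 125

125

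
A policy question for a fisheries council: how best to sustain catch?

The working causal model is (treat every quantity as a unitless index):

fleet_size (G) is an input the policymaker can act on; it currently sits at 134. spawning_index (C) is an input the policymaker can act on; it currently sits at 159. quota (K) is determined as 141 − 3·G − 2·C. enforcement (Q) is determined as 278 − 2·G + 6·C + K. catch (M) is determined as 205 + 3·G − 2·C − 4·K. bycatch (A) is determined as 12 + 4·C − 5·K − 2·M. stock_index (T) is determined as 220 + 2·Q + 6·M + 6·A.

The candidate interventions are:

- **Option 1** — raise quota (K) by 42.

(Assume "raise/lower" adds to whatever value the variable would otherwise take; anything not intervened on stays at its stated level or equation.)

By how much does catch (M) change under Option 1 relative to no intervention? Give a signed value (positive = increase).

Baseline:
  G = 134
  C = 159
  K = 141 − 3·134 − 2·159 = -579
  M = 205 + 3·134 − 2·159 − 4·(-579) = 2605
Option 1 (K + 42):
  G = 134
  C = 159
  K = 141 − 3·134 − 2·159 (+42 from intervention) = -537
  M = 205 + 3·134 − 2·159 − 4·(-537) = 2437
Change in M: 2437 − 2605 = -168

-168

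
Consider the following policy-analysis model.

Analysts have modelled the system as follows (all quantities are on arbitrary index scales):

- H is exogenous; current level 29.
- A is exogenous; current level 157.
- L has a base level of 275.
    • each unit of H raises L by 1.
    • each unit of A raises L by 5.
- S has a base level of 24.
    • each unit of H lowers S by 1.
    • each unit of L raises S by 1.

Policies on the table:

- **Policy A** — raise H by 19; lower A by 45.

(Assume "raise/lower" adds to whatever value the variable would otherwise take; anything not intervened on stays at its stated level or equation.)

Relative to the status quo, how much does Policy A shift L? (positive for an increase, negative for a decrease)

-206

Baseline:
  H = 29
  A = 157
  L = 275 + 29 + 5·157 = 1089
Policy A (H + 19, A − 45):
  H = 29 + 19 = 48
  A = 157 − 45 = 112
  L = 275 + 48 + 5·112 = 883
Change in L: 883 − 1089 = -206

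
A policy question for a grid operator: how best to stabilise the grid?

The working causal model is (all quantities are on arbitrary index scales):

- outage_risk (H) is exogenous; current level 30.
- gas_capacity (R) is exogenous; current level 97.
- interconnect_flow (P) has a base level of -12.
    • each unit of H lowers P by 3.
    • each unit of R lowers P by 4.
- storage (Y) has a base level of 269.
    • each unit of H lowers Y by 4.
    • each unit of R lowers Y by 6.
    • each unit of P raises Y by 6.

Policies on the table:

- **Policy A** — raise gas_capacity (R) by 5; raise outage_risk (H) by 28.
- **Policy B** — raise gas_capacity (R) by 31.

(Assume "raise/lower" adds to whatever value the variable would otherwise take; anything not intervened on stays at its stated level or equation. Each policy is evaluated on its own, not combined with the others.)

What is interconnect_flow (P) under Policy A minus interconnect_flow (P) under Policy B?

Policy A (R + 5, H + 28):
  H = 30 + 28 = 58
  R = 97 + 5 = 102
  P = -12 − 3·58 − 4·102 = -594
Policy B (R + 31):
  H = 30
  R = 97 + 31 = 128
  P = -12 − 3·30 − 4·128 = -614
P: -594 − (-614) = 20

20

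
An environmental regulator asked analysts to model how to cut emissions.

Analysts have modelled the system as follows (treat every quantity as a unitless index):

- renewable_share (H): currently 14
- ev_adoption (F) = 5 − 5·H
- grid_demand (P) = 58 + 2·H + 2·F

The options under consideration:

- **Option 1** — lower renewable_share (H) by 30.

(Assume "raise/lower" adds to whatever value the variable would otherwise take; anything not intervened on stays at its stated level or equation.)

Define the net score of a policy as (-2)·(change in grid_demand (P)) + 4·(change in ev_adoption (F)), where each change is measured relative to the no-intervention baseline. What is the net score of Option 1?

Baseline:
  H = 14
  F = 5 − 5·14 = -65
  P = 58 + 2·14 + 2·(-65) = -44
Option 1 (H − 30):
  H = 14 − 30 = -16
  F = 5 − 5·(-16) = 85
  P = 58 + 2·(-16) + 2·85 = 196
ΔP = 196 − (-44) = 240; ΔF = 85 − (-65) = 150
Score = (-2)·240 + 4·150 = 120

120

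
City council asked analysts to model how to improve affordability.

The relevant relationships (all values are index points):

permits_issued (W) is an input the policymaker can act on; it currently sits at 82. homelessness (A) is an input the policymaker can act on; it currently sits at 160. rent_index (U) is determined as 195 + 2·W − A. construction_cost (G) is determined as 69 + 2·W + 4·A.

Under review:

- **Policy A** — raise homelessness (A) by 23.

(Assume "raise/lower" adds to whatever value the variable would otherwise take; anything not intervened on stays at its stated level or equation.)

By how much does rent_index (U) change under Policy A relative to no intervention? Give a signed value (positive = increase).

-23

Baseline:
  W = 82
  A = 160
  U = 195 + 2·82 − 160 = 199
Policy A (A + 23):
  W = 82
  A = 160 + 23 = 183
  U = 195 + 2·82 − 183 = 176
Change in U: 176 − 199 = -23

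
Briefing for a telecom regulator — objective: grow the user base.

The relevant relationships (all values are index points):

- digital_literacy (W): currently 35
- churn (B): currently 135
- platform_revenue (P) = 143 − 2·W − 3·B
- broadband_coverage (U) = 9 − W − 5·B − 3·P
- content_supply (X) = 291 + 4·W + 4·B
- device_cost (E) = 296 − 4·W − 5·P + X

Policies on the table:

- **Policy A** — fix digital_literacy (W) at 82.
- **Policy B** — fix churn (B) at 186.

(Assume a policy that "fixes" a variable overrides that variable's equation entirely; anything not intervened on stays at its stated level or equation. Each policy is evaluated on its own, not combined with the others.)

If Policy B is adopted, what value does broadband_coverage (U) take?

Policy B (B := 186):
  W = 35
  B = 186
  P = 143 − 2·35 − 3·186 = -485
  U = 9 − 35 − 5·186 − 3·(-485) = 499

499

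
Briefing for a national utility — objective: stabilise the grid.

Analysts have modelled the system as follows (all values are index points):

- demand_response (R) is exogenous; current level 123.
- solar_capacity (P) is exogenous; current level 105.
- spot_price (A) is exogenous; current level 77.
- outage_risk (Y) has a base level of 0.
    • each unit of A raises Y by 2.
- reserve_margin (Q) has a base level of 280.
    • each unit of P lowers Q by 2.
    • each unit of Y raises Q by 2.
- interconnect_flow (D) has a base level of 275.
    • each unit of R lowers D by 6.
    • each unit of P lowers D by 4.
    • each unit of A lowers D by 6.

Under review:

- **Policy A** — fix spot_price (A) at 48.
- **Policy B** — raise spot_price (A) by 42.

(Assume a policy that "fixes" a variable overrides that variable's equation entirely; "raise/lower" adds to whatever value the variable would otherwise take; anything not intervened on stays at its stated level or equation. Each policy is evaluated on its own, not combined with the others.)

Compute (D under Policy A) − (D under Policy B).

Policy A (A := 48):
  R = 123
  P = 105
  A = 48
  D = 275 − 6·123 − 4·105 − 6·48 = -1171
Policy B (A + 42):
  R = 123
  P = 105
  A = 77 + 42 = 119
  D = 275 − 6·123 − 4·105 − 6·119 = -1597
D: -1171 − (-1597) = 426

426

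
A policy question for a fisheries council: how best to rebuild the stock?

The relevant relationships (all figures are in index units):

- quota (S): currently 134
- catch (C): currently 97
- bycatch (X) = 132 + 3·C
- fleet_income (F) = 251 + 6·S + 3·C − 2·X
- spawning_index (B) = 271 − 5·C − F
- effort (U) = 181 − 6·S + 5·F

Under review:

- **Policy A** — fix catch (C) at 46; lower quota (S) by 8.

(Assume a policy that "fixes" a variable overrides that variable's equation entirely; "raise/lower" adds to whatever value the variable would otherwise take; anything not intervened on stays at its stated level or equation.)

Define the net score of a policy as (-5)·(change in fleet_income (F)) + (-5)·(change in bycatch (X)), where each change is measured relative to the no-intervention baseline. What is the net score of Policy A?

Baseline:
  S = 134
  C = 97
  X = 132 + 3·97 = 423
  F = 251 + 6·134 + 3·97 − 2·423 = 500
Policy A (C := 46, S − 8):
  S = 134 − 8 = 126
  C = 46
  X = 132 + 3·46 = 270
  F = 251 + 6·126 + 3·46 − 2·270 = 605
ΔF = 605 − 500 = 105; ΔX = 270 − 423 = -153
Score = (-5)·105 + (-5)·(-153) = 240

240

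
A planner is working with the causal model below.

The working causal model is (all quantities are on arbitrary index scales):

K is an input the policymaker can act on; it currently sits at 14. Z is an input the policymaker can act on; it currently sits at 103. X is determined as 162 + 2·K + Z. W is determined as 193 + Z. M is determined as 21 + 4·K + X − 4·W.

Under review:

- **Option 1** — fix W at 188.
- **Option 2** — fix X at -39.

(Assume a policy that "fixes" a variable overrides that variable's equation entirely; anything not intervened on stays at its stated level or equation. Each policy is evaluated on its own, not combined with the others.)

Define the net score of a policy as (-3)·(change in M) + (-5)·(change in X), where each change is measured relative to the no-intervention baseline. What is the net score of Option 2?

Baseline:
  K = 14
  Z = 103
  X = 162 + 2·14 + 103 = 293
  W = 193 + 103 = 296
  M = 21 + 4·14 + 293 − 4·296 = -814
Option 2 (X := -39):
  K = 14
  Z = 103
  X = -39
  W = 193 + 103 = 296
  M = 21 + 4·14 + (-39) − 4·296 = -1146
ΔM = -1146 − (-814) = -332; ΔX = -39 − 293 = -332
Score = (-3)·(-332) + (-5)·(-332) = 2656

2656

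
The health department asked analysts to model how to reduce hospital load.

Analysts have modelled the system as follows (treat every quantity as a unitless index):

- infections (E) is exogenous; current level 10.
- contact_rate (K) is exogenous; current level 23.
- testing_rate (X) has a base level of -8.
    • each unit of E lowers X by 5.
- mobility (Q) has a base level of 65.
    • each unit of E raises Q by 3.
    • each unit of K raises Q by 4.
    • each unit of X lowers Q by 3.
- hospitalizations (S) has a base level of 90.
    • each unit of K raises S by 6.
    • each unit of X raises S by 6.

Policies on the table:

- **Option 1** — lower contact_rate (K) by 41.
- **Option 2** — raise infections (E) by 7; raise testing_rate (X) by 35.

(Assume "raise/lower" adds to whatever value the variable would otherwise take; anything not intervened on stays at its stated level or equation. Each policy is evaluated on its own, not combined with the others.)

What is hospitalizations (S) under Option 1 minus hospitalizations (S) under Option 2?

-246

Option 1 (K − 41):
  E = 10
  K = 23 − 41 = -18
  X = -8 − 5·10 = -58
  S = 90 + 6·(-18) + 6·(-58) = -366
Option 2 (E + 7, X + 35):
  E = 10 + 7 = 17
  K = 23
  X = -8 − 5·17 (+35 from intervention) = -58
  S = 90 + 6·23 + 6·(-58) = -120
S: -366 − (-120) = -246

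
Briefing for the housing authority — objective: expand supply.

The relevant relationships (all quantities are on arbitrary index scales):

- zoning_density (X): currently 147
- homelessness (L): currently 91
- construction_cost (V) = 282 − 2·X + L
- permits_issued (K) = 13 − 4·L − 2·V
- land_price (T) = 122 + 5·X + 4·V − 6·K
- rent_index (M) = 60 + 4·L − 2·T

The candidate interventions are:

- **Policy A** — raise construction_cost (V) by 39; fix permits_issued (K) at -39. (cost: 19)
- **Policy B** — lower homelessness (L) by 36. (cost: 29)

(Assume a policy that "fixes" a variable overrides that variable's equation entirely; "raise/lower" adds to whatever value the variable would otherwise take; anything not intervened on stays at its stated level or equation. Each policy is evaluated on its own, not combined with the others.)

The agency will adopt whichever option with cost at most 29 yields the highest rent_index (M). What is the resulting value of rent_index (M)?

Policy A (V + 39, K := -39):
  X = 147
  L = 91
  V = 282 − 2·147 + 91 (+39 from intervention) = 118
  K = -39
  T = 122 + 5·147 + 4·118 − 6·(-39) = 1563
  M = 60 + 4·91 − 2·1563 = -2702
Policy B (L − 36):
  X = 147
  L = 91 − 36 = 55
  V = 282 − 2·147 + 55 = 43
  K = 13 − 4·55 − 2·43 = -293
  T = 122 + 5·147 + 4·43 − 6·(-293) = 2787
  M = 60 + 4·55 − 2·2787 = -5294
Comparing — Policy A: M=-2702, Policy B: M=-5294. Highest is -2702 (Policy A).

-2702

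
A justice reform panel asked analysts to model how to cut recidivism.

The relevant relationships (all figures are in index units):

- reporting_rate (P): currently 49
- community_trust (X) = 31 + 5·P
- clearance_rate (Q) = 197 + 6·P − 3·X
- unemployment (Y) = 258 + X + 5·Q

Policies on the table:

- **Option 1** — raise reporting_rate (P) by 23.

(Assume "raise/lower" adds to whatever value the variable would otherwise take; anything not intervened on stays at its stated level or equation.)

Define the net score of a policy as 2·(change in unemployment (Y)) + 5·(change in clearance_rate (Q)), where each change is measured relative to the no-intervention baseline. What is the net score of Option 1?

-2875

Baseline:
  P = 49
  X = 31 + 5·49 = 276
  Q = 197 + 6·49 − 3·276 = -337
  Y = 258 + 276 + 5·(-337) = -1151
Option 1 (P + 23):
  P = 49 + 23 = 72
  X = 31 + 5·72 = 391
  Q = 197 + 6·72 − 3·391 = -544
  Y = 258 + 391 + 5·(-544) = -2071
ΔY = -2071 − (-1151) = -920; ΔQ = -544 − (-337) = -207
Score = 2·(-920) + 5·(-207) = -2875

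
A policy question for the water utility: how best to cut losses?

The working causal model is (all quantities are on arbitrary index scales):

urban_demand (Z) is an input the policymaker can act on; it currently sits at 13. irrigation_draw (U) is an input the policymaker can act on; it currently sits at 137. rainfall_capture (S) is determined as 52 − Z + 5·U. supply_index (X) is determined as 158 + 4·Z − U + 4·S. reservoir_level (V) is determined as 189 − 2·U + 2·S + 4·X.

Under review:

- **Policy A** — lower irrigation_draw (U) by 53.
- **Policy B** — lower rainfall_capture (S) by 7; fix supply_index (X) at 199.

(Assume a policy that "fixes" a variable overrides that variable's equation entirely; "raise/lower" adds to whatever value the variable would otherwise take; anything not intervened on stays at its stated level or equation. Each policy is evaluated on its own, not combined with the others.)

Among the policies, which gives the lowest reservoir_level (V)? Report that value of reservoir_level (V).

2145

Policy A (U − 53):
  Z = 13
  U = 137 − 53 = 84
  S = 52 − 13 + 5·84 = 459
  X = 158 + 4·13 − 84 + 4·459 = 1962
  V = 189 − 2·84 + 2·459 + 4·1962 = 8787
Policy B (S − 7, X := 199):
  Z = 13
  U = 137
  S = 52 − 13 + 5·137 (−7 from intervention) = 717
  X = 199
  V = 189 − 2·137 + 2·717 + 4·199 = 2145
Comparing — Policy A: V=8787, Policy B: V=2145. Lowest is 2145 (Policy B).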